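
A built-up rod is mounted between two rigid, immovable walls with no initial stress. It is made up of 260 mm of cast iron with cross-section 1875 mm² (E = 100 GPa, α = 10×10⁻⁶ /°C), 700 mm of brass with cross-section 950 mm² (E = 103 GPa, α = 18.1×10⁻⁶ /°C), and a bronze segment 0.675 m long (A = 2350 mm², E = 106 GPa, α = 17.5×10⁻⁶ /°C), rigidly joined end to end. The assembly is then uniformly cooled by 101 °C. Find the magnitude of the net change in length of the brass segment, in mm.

|ΔL| ≈ 0.46 mm

Free thermal contraction of the whole bar: Σ αᵢΔT Lᵢ = 10×10⁻⁶×101×260 + 18.1×10⁻⁶×101×700 + 17.5×10⁻⁶×101×675 = 2.735 mm.
Since the ends are fixed, an axial force P builds up, equal in every segment, with P · Σ Lᵢ/(AᵢEᵢ) = δ_free.
The series flexibility is Σ Lᵢ/(AᵢEᵢ) = 260/(1875×100×10³) + 700/(950×103×10³) + 675/(2350×106×10³) = 1.125×10⁻⁵ mm/N.
P = 2.735 / 1.125×10⁻⁵ = 243100 N = 243.1 kN, tensile.
For the brass segment, free thermal change = 18.1×10⁻⁶×101×700 = 1.28 mm and elastic change from P = 243100×700/(950×103×10³) = 1.739 mm; these oppose, so the net change is 0.46 mm (segment lengthens).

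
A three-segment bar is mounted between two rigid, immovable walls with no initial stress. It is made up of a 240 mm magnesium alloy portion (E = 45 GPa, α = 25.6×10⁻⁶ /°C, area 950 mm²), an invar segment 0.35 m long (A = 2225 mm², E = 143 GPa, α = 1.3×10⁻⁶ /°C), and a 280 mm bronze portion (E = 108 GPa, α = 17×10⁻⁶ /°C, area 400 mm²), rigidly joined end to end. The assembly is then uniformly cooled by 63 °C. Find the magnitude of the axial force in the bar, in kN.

P ≈ 54.2 kN (tensile)

If the supports were absent, the total length change would be Σ αᵢΔT Lᵢ = 25.6×10⁻⁶×63×240 + 1.3×10⁻⁶×63×350 + 17×10⁻⁶×63×280 = 0.7156 mm.
The walls prevent any net length change, so an axial force P (same in every segment) develops. Compatibility: P · Σ Lᵢ/(AᵢEᵢ) = δ_free.
The series flexibility is Σ Lᵢ/(AᵢEᵢ) = 240/(950×45×10³) + 350/(2225×143×10³) + 280/(400×108×10³) = 1.32×10⁻⁵ mm/N.
Hence P = δ_free / Σ(L/AE) = 0.7156/1.32×10⁻⁵ = 54.23 kN (tensile).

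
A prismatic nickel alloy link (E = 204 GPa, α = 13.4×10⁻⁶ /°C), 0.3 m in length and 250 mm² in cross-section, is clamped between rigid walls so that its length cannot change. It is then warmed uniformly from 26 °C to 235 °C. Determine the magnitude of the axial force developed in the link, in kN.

P ≈ 143 kN (compressive)

The ends cannot move, so σ = EαΔT = 204×10³ × 13.4×10⁻⁶ × 209 = 571.3 MPa.
Axial force P = σA = 571.3 × 250 = 142800 N = 142.8 kN, compressive.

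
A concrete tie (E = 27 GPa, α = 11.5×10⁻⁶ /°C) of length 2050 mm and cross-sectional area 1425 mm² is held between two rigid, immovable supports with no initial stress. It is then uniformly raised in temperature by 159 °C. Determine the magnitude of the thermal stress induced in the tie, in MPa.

With length fixed, the mechanical strain must cancel the thermal strain αΔT = 11.5×10⁻⁶ × 159 = 1828.5×10⁻⁶.
The stress required to suppress this strain is σ = Eε = 27×10³ × 1828.5×10⁻⁶ = 49.37 MPa, compressive since the tie is trying to expand.

σ ≈ 49.4 MPa (compressive)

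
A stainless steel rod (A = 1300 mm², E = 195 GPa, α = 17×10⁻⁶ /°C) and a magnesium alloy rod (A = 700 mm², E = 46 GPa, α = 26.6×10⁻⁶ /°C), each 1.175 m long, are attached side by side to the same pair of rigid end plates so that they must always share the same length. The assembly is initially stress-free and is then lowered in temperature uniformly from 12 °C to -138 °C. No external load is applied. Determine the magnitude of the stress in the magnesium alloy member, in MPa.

σ ≈ 58.8 MPa (tensile)

Both members must finish at the same length. With the larger α, the magnesium alloy tends to over-contract; the plates restrain it, putting the magnesium alloy in tension and the stainless steel in compression. With no external load the two internal forces are equal and opposite, magnitude P.
Compatibility of the two members (thermal + elastic change equal): (α₁ − α₂)ΔT = P·[1/(A₁E₁) + 1/(A₂E₂)].
|α₁ − α₂|·ΔT = 9.6×10⁻⁶ × 150 = 0.00144.
1/(A₁E₁) + 1/(A₂E₂) = 1/(1300×195×10³) + 1/(700×46×10³) = 3.5×10⁻⁸ N⁻¹.
So P = 0.00144 / 3.5×10⁻⁸ = 41.14 kN.
σ_{magnesium alloy} = P/A₂ = 41140/700 = 58.77 MPa, tensile.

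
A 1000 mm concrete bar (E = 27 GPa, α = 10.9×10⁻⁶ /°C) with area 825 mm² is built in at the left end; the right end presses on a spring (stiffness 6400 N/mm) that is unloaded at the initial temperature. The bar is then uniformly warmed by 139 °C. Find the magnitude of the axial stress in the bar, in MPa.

If the spring were absent the bar would lengthen by αΔT L = 10.9×10⁻⁶ × 139 × 1000 = 1.515 mm.
With a force P in the spring, the elastic change of the bar is PL/(AE) and that of the spring is P/k; compatibility requires their sum to equal δ_free.
So P = δ_free / [L/(AE) + 1/k] = 1.515 / [ 1000/(825×27×10³) + 1/(6400) ].
P = 1.515 / 0.0002011 = 7532 N.
σ = P/A = 7532/825 = 9.13 MPa.

σ ≈ 9.13 MPa (compressive)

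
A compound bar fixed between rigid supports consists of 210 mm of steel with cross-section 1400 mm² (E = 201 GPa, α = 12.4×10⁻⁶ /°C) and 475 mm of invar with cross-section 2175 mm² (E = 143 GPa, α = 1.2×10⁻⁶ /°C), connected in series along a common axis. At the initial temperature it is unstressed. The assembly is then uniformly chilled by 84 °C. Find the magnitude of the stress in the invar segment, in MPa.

Free thermal contraction of the whole bar: Σ αᵢΔT Lᵢ = 12.4×10⁻⁶×84×210 + 1.2×10⁻⁶×84×475 = 0.2666 mm.
The walls prevent any net length change, so an axial force P (same in every segment) develops. Compatibility: P · Σ Lᵢ/(AᵢEᵢ) = δ_free.
Σ Lᵢ/(AᵢEᵢ) = 210/(1400×201×10³) + 475/(2175×143×10³) = 2.273×10⁻⁶ mm/N.
P = 0.2666 / 2.273×10⁻⁶ = 117300 N = 117.3 kN, tensile.
σ_{invar} = P / A = 117300 / 2175 = 53.92 MPa.

σ ≈ 53.9 MPa (tensile)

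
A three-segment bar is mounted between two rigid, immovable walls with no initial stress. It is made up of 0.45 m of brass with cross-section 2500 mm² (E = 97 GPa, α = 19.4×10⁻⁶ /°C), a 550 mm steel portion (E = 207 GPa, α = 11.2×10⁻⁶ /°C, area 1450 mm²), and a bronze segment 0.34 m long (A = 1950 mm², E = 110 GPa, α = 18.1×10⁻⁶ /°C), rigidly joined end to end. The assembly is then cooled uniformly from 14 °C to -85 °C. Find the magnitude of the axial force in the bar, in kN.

If the supports were absent, the total length change would be Σ αᵢΔT Lᵢ = 19.4×10⁻⁶×99×450 + 11.2×10⁻⁶×99×550 + 18.1×10⁻⁶×99×340 = 2.083 mm.
The rigid supports impose zero overall length change; the single axial force P common to all segments must satisfy P Σ Lᵢ/(AᵢEᵢ) = δ_free.
The series flexibility is Σ Lᵢ/(AᵢEᵢ) = 450/(2500×97×10³) + 550/(1450×207×10³) + 340/(1950×110×10³) = 5.273×10⁻⁶ mm/N.
P = 2.083 / 5.273×10⁻⁶ = 395100 N = 395.1 kN, tensile.

P ≈ 395 kN (tensile)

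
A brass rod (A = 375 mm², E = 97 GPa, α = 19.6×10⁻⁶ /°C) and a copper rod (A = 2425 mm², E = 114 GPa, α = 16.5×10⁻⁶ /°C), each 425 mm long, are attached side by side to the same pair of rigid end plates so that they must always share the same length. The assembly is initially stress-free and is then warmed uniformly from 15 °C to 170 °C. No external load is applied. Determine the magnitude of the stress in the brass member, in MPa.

Both members must finish at the same length. With the larger α, the brass tends to over-expand; the plates restrain it, putting the brass in compression and the copper in tension. With no external load the two internal forces are equal and opposite, magnitude P.
Compatibility of the two members (thermal + elastic change equal): (α₁ − α₂)ΔT = P·[1/(A₁E₁) + 1/(A₂E₂)].
|α₁ − α₂|·ΔT = 3.1×10⁻⁶ × 155 = 0.0004805.
1/(A₁E₁) + 1/(A₂E₂) = 1/(375×97×10³) + 1/(2425×114×10³) = 3.111×10⁻⁸ N⁻¹.
So P = 0.0004805 / 3.111×10⁻⁸ = 15.45 kN.
σ_{brass} = P/A₁ = 15450/375 = 41.19 MPa, compressive.

σ ≈ 41.2 MPa (compressive)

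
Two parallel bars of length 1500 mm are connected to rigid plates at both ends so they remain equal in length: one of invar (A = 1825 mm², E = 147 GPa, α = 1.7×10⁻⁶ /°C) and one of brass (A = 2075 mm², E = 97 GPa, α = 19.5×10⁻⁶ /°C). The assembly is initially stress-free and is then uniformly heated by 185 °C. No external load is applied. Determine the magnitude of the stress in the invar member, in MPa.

σ ≈ 207 MPa (tensile)

Both members must finish at the same length. With the larger α, the brass tends to over-expand; the plates restrain it, putting the brass in compression and the invar in tension. With no external load the two internal forces are equal and opposite, magnitude P.
Equating the net (thermal + elastic) strains gives |α₁ − α₂|·ΔT = P·[1/(A₁E₁) + 1/(A₂E₂)].
|α₁ − α₂|·ΔT = 17.8×10⁻⁶ × 185 = 0.003293.
1/(A₁E₁) + 1/(A₂E₂) = 1/(1825×147×10³) + 1/(2075×97×10³) = 8.696×10⁻⁹ N⁻¹.
P = 0.003293 / 8.696×10⁻⁹ = 378700 N = 378.7 kN.
σ_{invar} = P/A₁ = 378700/1825 = 207.5 MPa, tensile.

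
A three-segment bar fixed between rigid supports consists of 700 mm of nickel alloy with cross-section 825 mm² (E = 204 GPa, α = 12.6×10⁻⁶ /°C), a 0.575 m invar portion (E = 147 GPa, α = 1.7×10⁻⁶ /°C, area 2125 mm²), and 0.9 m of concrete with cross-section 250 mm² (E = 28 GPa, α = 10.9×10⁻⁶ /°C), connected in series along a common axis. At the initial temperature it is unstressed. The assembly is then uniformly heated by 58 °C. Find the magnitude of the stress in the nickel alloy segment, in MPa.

Free thermal expansion of the whole bar: Σ αᵢΔT Lᵢ = 12.6×10⁻⁶×58×700 + 1.7×10⁻⁶×58×575 + 10.9×10⁻⁶×58×900 = 1.137 mm.
The rigid supports impose zero overall length change; the single axial force P common to all segments must satisfy P Σ Lᵢ/(AᵢEᵢ) = δ_free.
Σ Lᵢ/(AᵢEᵢ) = 700/(825×204×10³) + 575/(2125×147×10³) + 900/(250×28×10³) = 0.0001346 mm/N.
P = 1.137 / 0.0001346 = 8451 N = 8.451 kN, compressive.
σ_{nickel alloy} = P / A = 8451 / 825 = 10.24 MPa.

σ ≈ 10.2 MPa (compressive)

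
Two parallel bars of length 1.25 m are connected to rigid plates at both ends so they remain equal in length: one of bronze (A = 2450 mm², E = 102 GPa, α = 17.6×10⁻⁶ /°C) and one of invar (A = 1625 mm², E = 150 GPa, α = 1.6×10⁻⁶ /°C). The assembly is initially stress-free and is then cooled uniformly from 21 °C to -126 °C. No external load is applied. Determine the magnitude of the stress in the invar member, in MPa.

σ ≈ 179 MPa (compressive)

The bronze has the larger α, so on cooling it would change length more than the invar if both were free. The rigid plates force a common final length, so the bronze is put into tension and the invar into compression, with equal and opposite forces P (no external load).
Equating the net (thermal + elastic) strains gives |α₁ − α₂|·ΔT = P·[1/(A₁E₁) + 1/(A₂E₂)].
|α₁ − α₂|·ΔT = 16×10⁻⁶ × 147 = 0.002352.
1/(A₁E₁) + 1/(A₂E₂) = 1/(2450×102×10³) + 1/(1625×150×10³) = 8.104×10⁻⁹ N⁻¹.
So P = 0.002352 / 8.104×10⁻⁹ = 290.2 kN.
σ_{invar} = P/A₂ = 290200/1625 = 178.6 MPa, compressive.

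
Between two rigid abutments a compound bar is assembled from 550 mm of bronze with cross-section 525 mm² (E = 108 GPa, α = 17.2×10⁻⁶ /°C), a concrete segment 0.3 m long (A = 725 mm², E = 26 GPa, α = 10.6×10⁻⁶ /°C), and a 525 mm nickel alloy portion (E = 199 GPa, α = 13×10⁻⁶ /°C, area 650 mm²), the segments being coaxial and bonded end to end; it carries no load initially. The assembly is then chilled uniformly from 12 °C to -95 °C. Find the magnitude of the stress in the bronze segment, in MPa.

σ ≈ 134 MPa (tensile)

With the walls removed the bar would change length by δ_free = Σ αᵢΔT Lᵢ = 17.2×10⁻⁶×107×550 + 10.6×10⁻⁶×107×300 + 13×10⁻⁶×107×525 = 2.083 mm.
The rigid supports impose zero overall length change; the single axial force P common to all segments must satisfy P Σ Lᵢ/(AᵢEᵢ) = δ_free.
Σ Lᵢ/(AᵢEᵢ) = 550/(525×108×10³) + 300/(725×26×10³) + 525/(650×199×10³) = 2.967×10⁻⁵ mm/N.
So P = 2.083 / 2.967×10⁻⁵ = 70.19 kN, tensile.
σ_{bronze} = P / A = 70190 / 525 = 133.7 MPa.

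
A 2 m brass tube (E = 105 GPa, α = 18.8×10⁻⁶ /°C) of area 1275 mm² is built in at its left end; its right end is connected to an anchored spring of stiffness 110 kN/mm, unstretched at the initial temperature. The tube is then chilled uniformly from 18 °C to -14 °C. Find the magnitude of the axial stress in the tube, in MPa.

σ ≈ 39.3 MPa (tensile)

The unrestrained thermal change is αΔT L = 18.8×10⁻⁶ × 32 × 2000 = 1.203 mm.
With a force P in the spring, the elastic change of the tube is PL/(AE) and that of the spring is P/k; compatibility requires their sum to equal δ_free.
So P = δ_free / [L/(AE) + 1/k] = 1.203 / [ 2000/(1275×105×10³) + 1/(110×10³) ].
P = 1.203 / 2.403×10⁻⁵ = 50070 N.
σ = P/A = 50070/1275 = 39.27 MPa.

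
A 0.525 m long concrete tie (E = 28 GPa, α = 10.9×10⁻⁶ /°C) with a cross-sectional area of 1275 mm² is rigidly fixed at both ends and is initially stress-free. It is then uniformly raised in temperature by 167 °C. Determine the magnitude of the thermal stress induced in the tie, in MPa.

σ ≈ 51 MPa (compressive)

With length fixed, the mechanical strain must cancel the thermal strain αΔT = 10.9×10⁻⁶ × 167 = 1820.3×10⁻⁶.
The stress required to suppress this strain is σ = Eε = 28×10³ × 1820.3×10⁻⁶ = 50.97 MPa, compressive since the tie is trying to expand.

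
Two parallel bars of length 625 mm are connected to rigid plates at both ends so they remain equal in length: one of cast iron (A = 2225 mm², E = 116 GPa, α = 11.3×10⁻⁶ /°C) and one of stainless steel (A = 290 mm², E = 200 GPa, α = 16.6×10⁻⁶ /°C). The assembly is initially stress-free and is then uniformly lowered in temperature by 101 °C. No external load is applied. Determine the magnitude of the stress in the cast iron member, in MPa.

σ ≈ 11.4 MPa (compressive)

Both members must finish at the same length. With the larger α, the stainless steel tends to over-contract; the plates restrain it, putting the stainless steel in tension and the cast iron in compression. With no external load the two internal forces are equal and opposite, magnitude P.
Equating the net (thermal + elastic) strains gives |α₁ − α₂|·ΔT = P·[1/(A₁E₁) + 1/(A₂E₂)].
|α₁ − α₂|·ΔT = 5.3×10⁻⁶ × 101 = 0.0005353.
1/(A₁E₁) + 1/(A₂E₂) = 1/(2225×116×10³) + 1/(290×200×10³) = 2.112×10⁻⁸ N⁻¹.
P = 0.0005353 / 2.112×10⁻⁸ = 25350 N = 25.35 kN.
σ_{cast iron} = P/A₁ = 25350/2225 = 11.39 MPa, compressive.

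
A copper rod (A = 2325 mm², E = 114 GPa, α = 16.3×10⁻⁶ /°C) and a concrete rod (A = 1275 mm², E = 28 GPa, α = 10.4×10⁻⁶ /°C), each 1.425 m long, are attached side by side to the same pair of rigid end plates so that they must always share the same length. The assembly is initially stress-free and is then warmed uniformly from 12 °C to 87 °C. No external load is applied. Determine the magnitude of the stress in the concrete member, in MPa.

Both members must finish at the same length. With the larger α, the copper tends to over-expand; the plates restrain it, putting the copper in compression and the concrete in tension. With no external load the two internal forces are equal and opposite, magnitude P.
Setting the final lengths equal and cancelling L: (α₁ − α₂)ΔT = P/(A₁E₁) + P/(A₂E₂).
|α₁ − α₂|·ΔT = 5.9×10⁻⁶ × 75 = 0.0004425.
1/(A₁E₁) + 1/(A₂E₂) = 1/(2325×114×10³) + 1/(1275×28×10³) = 3.178×10⁻⁸ N⁻¹.
So P = 0.0004425 / 3.178×10⁻⁸ = 13.92 kN.
σ_{concrete} = P/A₂ = 13920/1275 = 10.92 MPa, tensile.

σ ≈ 10.9 MPa (tensile)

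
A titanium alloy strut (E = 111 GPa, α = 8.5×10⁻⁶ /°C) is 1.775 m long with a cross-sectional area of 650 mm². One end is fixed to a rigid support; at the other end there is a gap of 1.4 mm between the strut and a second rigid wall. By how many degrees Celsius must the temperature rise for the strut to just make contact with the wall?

The gap closes when αΔT L = 1.4 mm, since the strut is still unstressed at that instant.
ΔT = 1.4 / (8.5×10⁻⁶ × 1775) = 92.79 °C.

ΔT ≈ 92.8 °C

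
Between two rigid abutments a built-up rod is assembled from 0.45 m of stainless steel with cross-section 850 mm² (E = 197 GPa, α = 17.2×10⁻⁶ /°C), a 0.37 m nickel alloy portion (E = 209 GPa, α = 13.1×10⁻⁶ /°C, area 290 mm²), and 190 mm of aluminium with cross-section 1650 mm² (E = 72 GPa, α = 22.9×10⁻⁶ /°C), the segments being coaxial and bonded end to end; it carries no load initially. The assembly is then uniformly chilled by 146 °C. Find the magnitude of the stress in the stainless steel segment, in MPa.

Free thermal contraction of the whole bar: Σ αᵢΔT Lᵢ = 17.2×10⁻⁶×146×450 + 13.1×10⁻⁶×146×370 + 22.9×10⁻⁶×146×190 = 2.473 mm.
Since the ends are fixed, an axial force P builds up, equal in every segment, with P · Σ Lᵢ/(AᵢEᵢ) = δ_free.
The series flexibility is Σ Lᵢ/(AᵢEᵢ) = 450/(850×197×10³) + 370/(290×209×10³) + 190/(1650×72×10³) = 1.039×10⁻⁵ mm/N.
Hence P = δ_free / Σ(L/AE) = 2.473/1.039×10⁻⁵ = 238 kN (tensile).
σ_{stainless steel} = P / A = 238000 / 850 = 280 MPa.

σ ≈ 280 MPa (tensile)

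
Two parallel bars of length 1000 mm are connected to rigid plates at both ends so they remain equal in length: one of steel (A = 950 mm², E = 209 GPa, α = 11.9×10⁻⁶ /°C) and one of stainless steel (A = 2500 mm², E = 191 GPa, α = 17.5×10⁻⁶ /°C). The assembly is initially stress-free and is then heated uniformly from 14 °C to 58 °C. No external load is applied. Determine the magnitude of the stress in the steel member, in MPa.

σ ≈ 36.4 MPa (tensile)

Both members must finish at the same length. With the larger α, the stainless steel tends to over-expand; the plates restrain it, putting the stainless steel in compression and the steel in tension. With no external load the two internal forces are equal and opposite, magnitude P.
Setting the final lengths equal and cancelling L: (α₁ − α₂)ΔT = P/(A₁E₁) + P/(A₂E₂).
|α₁ − α₂|·ΔT = 5.6×10⁻⁶ × 44 = 0.0002464.
1/(A₁E₁) + 1/(A₂E₂) = 1/(950×209×10³) + 1/(2500×191×10³) = 7.131×10⁻⁹ N⁻¹.
So P = 0.0002464 / 7.131×10⁻⁹ = 34.55 kN.
σ_{steel} = P/A₁ = 34550/950 = 36.37 MPa, tensile.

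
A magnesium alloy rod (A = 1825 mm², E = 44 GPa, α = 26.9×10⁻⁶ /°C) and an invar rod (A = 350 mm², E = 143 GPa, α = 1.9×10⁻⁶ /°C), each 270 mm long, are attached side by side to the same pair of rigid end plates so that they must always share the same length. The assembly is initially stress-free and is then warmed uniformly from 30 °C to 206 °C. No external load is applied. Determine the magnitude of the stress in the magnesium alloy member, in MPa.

σ ≈ 74.3 MPa (compressive)

The magnesium alloy has the larger α, so on heating it would change length more than the invar if both were free. The rigid plates force a common final length, so the magnesium alloy is put into compression and the invar into tension, with equal and opposite forces P (no external load).
Equating the net (thermal + elastic) strains gives |α₁ − α₂|·ΔT = P·[1/(A₁E₁) + 1/(A₂E₂)].
|α₁ − α₂|·ΔT = 25×10⁻⁶ × 176 = 0.0044.
1/(A₁E₁) + 1/(A₂E₂) = 1/(1825×44×10³) + 1/(350×143×10³) = 3.243×10⁻⁸ N⁻¹.
P = 0.0044 / 3.243×10⁻⁸ = 135700 N = 135.7 kN.
σ_{magnesium alloy} = P/A₁ = 135700/1825 = 74.34 MPa, compressive.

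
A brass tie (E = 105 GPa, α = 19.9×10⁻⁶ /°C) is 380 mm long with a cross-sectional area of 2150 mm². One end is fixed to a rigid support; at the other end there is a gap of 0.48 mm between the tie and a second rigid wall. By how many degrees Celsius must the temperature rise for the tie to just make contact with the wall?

ΔT ≈ 63.5 °C

The gap closes when αΔT L = 0.48 mm, since the tie is still unstressed at that instant.
So ΔT = g/(αL) = 0.48/(19.9×10⁻⁶ × 380) = 63.48 °C.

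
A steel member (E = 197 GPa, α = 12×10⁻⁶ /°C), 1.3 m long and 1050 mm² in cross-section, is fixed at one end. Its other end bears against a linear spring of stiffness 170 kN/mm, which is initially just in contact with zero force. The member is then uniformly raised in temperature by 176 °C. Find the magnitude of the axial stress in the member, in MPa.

If the spring were absent the member would lengthen by αΔT L = 12×10⁻⁶ × 176 × 1300 = 2.746 mm.
Let P be the compressive force at the spring. The member shortens elastically by PL/(AE) and the spring compresses by P/k; together these equal δ_free.
P [ L/(AE) + 1/k ] = δ_free → P [ 1300/(1050×197×10³) + 1/(170×10³) ] = 2.746.
P = 2.746 / 1.217×10⁻⁵ = 225700 N.
σ = P/A = 225700/1050 = 214.9 MPa.

σ ≈ 215 MPa (compressive)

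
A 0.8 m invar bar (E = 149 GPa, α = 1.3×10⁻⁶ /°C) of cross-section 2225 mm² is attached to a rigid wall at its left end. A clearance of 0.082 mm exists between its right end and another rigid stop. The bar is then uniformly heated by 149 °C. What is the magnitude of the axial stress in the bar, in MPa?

σ ≈ 13.6 MPa (compressive)

Unrestrained expansion: δ_free = αΔT L = 1.3×10⁻⁶ × 149 × 800 = 0.155 mm.
After closing the 0.082 mm clearance, 0.155 − 0.082 = 0.07296 mm of expansion remains to be suppressed by the wall.
Compatibility: PL/(AE) = 0.07296 mm, so σ = P/A = E × (0.07296/800) = 13.59 MPa.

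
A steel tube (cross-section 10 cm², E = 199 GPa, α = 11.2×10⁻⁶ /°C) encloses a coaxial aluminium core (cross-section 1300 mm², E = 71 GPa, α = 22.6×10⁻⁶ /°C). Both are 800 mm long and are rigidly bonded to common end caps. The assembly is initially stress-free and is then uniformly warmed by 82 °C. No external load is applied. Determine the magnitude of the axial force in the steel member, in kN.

The aluminium has the larger α, so on heating it would change length more than the steel if both were free. The rigid plates force a common final length, so the aluminium is put into compression and the steel into tension, with equal and opposite forces P (no external load).
Setting the final lengths equal and cancelling L: (α₁ − α₂)ΔT = P/(A₁E₁) + P/(A₂E₂).
|α₁ − α₂|·ΔT = 11.4×10⁻⁶ × 82 = 0.0009348.
1/(A₁E₁) + 1/(A₂E₂) = 1/(1000×199×10³) + 1/(1300×71×10³) = 1.586×10⁻⁸ N⁻¹.
P = 0.0009348 / 1.586×10⁻⁸ = 58940 N = 58.94 kN.

P ≈ 58.9 kN (tensile in the steel)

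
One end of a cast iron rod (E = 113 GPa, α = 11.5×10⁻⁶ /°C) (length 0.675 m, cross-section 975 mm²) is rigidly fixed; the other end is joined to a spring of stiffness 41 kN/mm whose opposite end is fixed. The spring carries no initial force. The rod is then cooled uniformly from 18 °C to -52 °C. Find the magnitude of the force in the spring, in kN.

P ≈ 17.8 kN

Free thermal contraction: δ_free = αΔT L = 11.5×10⁻⁶ × 70 × 675 = 0.5434 mm.
Let P be the tensile force in the spring. The rod extends elastically by PL/(AE) and the spring stretches by P/k; together these equal δ_free.
P [ L/(AE) + 1/k ] = δ_free → P [ 675/(975×113×10³) + 1/(41×10³) ] = 0.5434.
P = 0.5434 / 3.052×10⁻⁵ = 17810 N.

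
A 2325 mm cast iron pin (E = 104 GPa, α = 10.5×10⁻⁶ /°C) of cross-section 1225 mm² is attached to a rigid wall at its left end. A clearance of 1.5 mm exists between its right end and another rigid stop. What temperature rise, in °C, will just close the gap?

ΔT ≈ 61.4 °C

The gap closes when αΔT L = 1.5 mm, since the pin is still unstressed at that instant.
ΔT = 1.5 / (10.5×10⁻⁶ × 2325) = 61.44 °C.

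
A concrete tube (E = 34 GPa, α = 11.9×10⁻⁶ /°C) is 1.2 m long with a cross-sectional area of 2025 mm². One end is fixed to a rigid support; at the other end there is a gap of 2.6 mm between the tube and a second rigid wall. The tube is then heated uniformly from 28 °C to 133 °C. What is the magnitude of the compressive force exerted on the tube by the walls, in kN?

P ≈ 0 kN

Free thermal elongation = αΔT L = 11.9×10⁻⁶ × 105 × 1200 = 1.499 mm.
Since δ_free = 1.5 mm is less than the 2.6 mm gap, the tube never touches the wall. No axial force develops.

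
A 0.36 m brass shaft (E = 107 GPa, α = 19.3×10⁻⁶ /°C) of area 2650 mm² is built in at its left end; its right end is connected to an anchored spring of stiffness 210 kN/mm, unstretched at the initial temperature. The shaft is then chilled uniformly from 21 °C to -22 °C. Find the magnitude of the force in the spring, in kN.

P ≈ 49.5 kN

The unrestrained thermal change is αΔT L = 19.3×10⁻⁶ × 43 × 360 = 0.2988 mm.
With a force P in the spring, the elastic change of the shaft is PL/(AE) and that of the spring is P/k; compatibility requires their sum to equal δ_free.
P [ L/(AE) + 1/k ] = δ_free → P [ 360/(2650×107×10³) + 1/(210×10³) ] = 0.2988.
P = 0.2988 / 6.032×10⁻⁶ = 49530 N.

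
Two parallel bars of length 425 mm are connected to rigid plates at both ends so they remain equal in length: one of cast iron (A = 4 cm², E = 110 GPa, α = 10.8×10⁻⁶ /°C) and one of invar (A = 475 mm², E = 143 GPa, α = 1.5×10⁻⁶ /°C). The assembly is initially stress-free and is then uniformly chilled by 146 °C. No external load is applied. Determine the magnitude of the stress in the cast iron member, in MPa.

σ ≈ 90.6 MPa (tensile)

Both members must finish at the same length. With the larger α, the cast iron tends to over-contract; the plates restrain it, putting the cast iron in tension and the invar in compression. With no external load the two internal forces are equal and opposite, magnitude P.
Setting the final lengths equal and cancelling L: (α₁ − α₂)ΔT = P/(A₁E₁) + P/(A₂E₂).
|α₁ − α₂|·ΔT = 9.3×10⁻⁶ × 146 = 0.001358.
1/(A₁E₁) + 1/(A₂E₂) = 1/(400×110×10³) + 1/(475×143×10³) = 3.745×10⁻⁸ N⁻¹.
So P = 0.001358 / 3.745×10⁻⁸ = 36.26 kN.
σ_{cast iron} = P/A₁ = 36260/400 = 90.64 MPa, tensile.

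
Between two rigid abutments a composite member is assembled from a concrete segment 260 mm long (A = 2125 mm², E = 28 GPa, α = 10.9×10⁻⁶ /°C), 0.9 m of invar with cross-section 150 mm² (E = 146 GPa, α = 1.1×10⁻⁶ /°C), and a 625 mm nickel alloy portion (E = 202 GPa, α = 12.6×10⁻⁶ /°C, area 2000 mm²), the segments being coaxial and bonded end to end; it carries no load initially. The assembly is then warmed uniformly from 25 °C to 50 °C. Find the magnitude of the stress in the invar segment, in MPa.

If the supports were absent, the total length change would be Σ αᵢΔT Lᵢ = 10.9×10⁻⁶×25×260 + 1.1×10⁻⁶×25×900 + 12.6×10⁻⁶×25×625 = 0.2925 mm.
The rigid supports impose zero overall length change; the single axial force P common to all segments must satisfy P Σ Lᵢ/(AᵢEᵢ) = δ_free.
The series flexibility is Σ Lᵢ/(AᵢEᵢ) = 260/(2125×28×10³) + 900/(150×146×10³) + 625/(2000×202×10³) = 4.701×10⁻⁵ mm/N.
So P = 0.2925 / 4.701×10⁻⁵ = 6.221 kN, compressive.
σ_{invar} = P / A = 6221 / 150 = 41.47 MPa.

σ ≈ 41.5 MPa (compressive)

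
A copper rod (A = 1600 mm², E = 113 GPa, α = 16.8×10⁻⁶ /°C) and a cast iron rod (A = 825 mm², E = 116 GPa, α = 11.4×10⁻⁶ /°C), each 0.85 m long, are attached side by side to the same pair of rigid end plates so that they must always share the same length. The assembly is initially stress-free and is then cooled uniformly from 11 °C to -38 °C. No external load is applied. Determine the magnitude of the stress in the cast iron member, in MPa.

Equilibrium of a rigid end plate with no external load gives equal and opposite internal forces ±P in the two members. Since α_{copper} > α_{cast iron}, cooling drives the copper into tension and the cast iron into compression.
Compatibility of the two members (thermal + elastic change equal): (α₁ − α₂)ΔT = P·[1/(A₁E₁) + 1/(A₂E₂)].
|α₁ − α₂|·ΔT = 5.4×10⁻⁶ × 49 = 0.0002646.
1/(A₁E₁) + 1/(A₂E₂) = 1/(1600×113×10³) + 1/(825×116×10³) = 1.598×10⁻⁸ N⁻¹.
So P = 0.0002646 / 1.598×10⁻⁸ = 16.56 kN.
σ_{cast iron} = P/A₂ = 16560/825 = 20.07 MPa, compressive.

σ ≈ 20.1 MPa (compressive)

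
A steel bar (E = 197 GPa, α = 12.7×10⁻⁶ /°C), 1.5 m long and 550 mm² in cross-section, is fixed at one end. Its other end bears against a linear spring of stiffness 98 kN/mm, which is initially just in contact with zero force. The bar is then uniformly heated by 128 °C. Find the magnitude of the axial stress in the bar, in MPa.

σ ≈ 184 MPa (compressive)

The unrestrained thermal change is αΔT L = 12.7×10⁻⁶ × 128 × 1500 = 2.438 mm.
Let P be the compressive force at the spring. The bar shortens elastically by PL/(AE) and the spring compresses by P/k; together these equal δ_free.
So P = δ_free / [L/(AE) + 1/k] = 2.438 / [ 1500/(550×197×10³) + 1/(98×10³) ].
P = 2.438 / 2.405×10⁻⁵ = 101400 N.
σ = P/A = 101400/550 = 184.4 MPa.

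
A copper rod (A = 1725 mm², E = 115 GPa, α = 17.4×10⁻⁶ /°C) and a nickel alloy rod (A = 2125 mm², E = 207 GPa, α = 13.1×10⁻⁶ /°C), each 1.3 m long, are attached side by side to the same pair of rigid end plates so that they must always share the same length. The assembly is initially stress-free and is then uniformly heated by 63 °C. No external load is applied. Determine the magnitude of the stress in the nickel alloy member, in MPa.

Both members must finish at the same length. With the larger α, the copper tends to over-expand; the plates restrain it, putting the copper in compression and the nickel alloy in tension. With no external load the two internal forces are equal and opposite, magnitude P.
Equating the net (thermal + elastic) strains gives |α₁ − α₂|·ΔT = P·[1/(A₁E₁) + 1/(A₂E₂)].
|α₁ − α₂|·ΔT = 4.3×10⁻⁶ × 63 = 0.0002709.
1/(A₁E₁) + 1/(A₂E₂) = 1/(1725×115×10³) + 1/(2125×207×10³) = 7.314×10⁻⁹ N⁻¹.
P = 0.0002709 / 7.314×10⁻⁹ = 37040 N = 37.04 kN.
σ_{nickel alloy} = P/A₂ = 37040/2125 = 17.43 MPa, tensile.

σ ≈ 17.4 MPa (tensile)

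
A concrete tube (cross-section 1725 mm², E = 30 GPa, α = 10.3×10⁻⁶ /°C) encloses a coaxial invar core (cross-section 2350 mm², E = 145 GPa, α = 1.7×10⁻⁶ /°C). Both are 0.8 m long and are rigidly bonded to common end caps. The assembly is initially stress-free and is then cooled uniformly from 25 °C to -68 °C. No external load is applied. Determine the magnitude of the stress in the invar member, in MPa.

Both members must finish at the same length. With the larger α, the concrete tends to over-contract; the plates restrain it, putting the concrete in tension and the invar in compression. With no external load the two internal forces are equal and opposite, magnitude P.
Compatibility of the two members (thermal + elastic change equal): (α₁ − α₂)ΔT = P·[1/(A₁E₁) + 1/(A₂E₂)].
|α₁ − α₂|·ΔT = 8.6×10⁻⁶ × 93 = 0.0007998.
1/(A₁E₁) + 1/(A₂E₂) = 1/(1725×30×10³) + 1/(2350×145×10³) = 2.226×10⁻⁸ N⁻¹.
P = 0.0007998 / 2.226×10⁻⁸ = 35930 N = 35.93 kN.
σ_{invar} = P/A₂ = 35930/2350 = 15.29 MPa, compressive.

σ ≈ 15.3 MPa (compressive)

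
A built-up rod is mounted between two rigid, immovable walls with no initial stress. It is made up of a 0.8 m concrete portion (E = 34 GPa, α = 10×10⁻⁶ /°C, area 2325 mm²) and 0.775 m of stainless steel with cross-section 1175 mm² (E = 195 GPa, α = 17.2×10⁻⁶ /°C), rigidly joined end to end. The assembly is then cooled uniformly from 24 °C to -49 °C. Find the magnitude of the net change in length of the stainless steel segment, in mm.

|ΔL| ≈ 0.583 mm

If the supports were absent, the total length change would be Σ αᵢΔT Lᵢ = 10×10⁻⁶×73×800 + 17.2×10⁻⁶×73×775 = 1.557 mm.
Since the ends are fixed, an axial force P builds up, equal in every segment, with P · Σ Lᵢ/(AᵢEᵢ) = δ_free.
The series flexibility is Σ Lᵢ/(AᵢEᵢ) = 800/(2325×34×10³) + 775/(1175×195×10³) = 1.35×10⁻⁵ mm/N.
P = 1.557 / 1.35×10⁻⁵ = 115300 N = 115.3 kN, tensile.
For the stainless steel segment, free thermal change = 17.2×10⁻⁶×73×775 = 0.9731 mm and elastic change from P = 115300×775/(1175×195×10³) = 0.3901 mm; these oppose, so the net change is 0.583 mm (segment shortens).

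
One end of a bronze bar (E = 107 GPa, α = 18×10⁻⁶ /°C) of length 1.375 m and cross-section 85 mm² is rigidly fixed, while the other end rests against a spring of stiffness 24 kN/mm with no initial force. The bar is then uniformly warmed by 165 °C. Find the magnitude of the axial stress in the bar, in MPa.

σ ≈ 249 MPa (compressive)

Free thermal expansion: δ_free = αΔT L = 18×10⁻⁶ × 165 × 1375 = 4.084 mm.
With a force P in the spring, the elastic change of the bar is PL/(AE) and that of the spring is P/k; compatibility requires their sum to equal δ_free.
So P = δ_free / [L/(AE) + 1/k] = 4.084 / [ 1375/(85×107×10³) + 1/(24×10³) ].
P = 4.084 / 0.0001928 = 21180 N.
σ = P/A = 21180/85 = 249.1 MPa.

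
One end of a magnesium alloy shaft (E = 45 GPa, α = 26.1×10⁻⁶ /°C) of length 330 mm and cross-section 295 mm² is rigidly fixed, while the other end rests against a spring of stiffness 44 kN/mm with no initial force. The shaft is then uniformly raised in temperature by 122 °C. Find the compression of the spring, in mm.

δ ≈ 0.502 mm

Free thermal expansion: δ_free = αΔT L = 26.1×10⁻⁶ × 122 × 330 = 1.051 mm.
With a force P in the spring, the elastic change of the shaft is PL/(AE) and that of the spring is P/k; compatibility requires their sum to equal δ_free.
So P = δ_free / [L/(AE) + 1/k] = 1.051 / [ 330/(295×45×10³) + 1/(44×10³) ].
P = 1.051 / 4.759×10⁻⁵ = 22080 N.
Spring compression = P/k = 22080/(44×10³) = 0.5019 mm.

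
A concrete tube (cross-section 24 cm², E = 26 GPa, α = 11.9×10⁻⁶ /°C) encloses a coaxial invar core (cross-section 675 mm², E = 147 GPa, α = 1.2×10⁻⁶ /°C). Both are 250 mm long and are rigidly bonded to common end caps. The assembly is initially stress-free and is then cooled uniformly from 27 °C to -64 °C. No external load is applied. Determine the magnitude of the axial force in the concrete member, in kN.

The concrete has the larger α, so on cooling it would change length more than the invar if both were free. The rigid plates force a common final length, so the concrete is put into tension and the invar into compression, with equal and opposite forces P (no external load).
Setting the final lengths equal and cancelling L: (α₁ − α₂)ΔT = P/(A₁E₁) + P/(A₂E₂).
|α₁ − α₂|·ΔT = 10.7×10⁻⁶ × 91 = 0.0009737.
1/(A₁E₁) + 1/(A₂E₂) = 1/(2400×26×10³) + 1/(675×147×10³) = 2.61×10⁻⁸ N⁻¹.
P = 0.0009737 / 2.61×10⁻⁸ = 37300 N = 37.3 kN.

P ≈ 37.3 kN (tensile in the concrete)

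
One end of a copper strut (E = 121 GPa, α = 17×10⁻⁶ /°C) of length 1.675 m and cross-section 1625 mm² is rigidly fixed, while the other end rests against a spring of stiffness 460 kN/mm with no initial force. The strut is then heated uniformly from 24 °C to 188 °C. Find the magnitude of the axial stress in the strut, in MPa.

The unrestrained thermal change is αΔT L = 17×10⁻⁶ × 164 × 1675 = 4.67 mm.
With a force P in the spring, the elastic change of the strut is PL/(AE) and that of the spring is P/k; compatibility requires their sum to equal δ_free.
So P = δ_free / [L/(AE) + 1/k] = 4.67 / [ 1675/(1625×121×10³) + 1/(460×10³) ].
P = 4.67 / 1.069×10⁻⁵ = 436700 N.
σ = P/A = 436700/1625 = 268.8 MPa.

σ ≈ 269 MPa (compressive)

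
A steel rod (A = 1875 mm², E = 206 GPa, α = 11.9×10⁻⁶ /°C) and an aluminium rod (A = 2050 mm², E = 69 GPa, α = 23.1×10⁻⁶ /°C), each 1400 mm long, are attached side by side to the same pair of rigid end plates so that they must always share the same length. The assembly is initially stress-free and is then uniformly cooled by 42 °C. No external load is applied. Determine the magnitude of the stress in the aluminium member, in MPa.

σ ≈ 23.8 MPa (tensile)

The aluminium has the larger α, so on cooling it would change length more than the steel if both were free. The rigid plates force a common final length, so the aluminium is put into tension and the steel into compression, with equal and opposite forces P (no external load).
Setting the final lengths equal and cancelling L: (α₁ − α₂)ΔT = P/(A₁E₁) + P/(A₂E₂).
|α₁ − α₂|·ΔT = 11.2×10⁻⁶ × 42 = 0.0004704.
1/(A₁E₁) + 1/(A₂E₂) = 1/(1875×206×10³) + 1/(2050×69×10³) = 9.659×10⁻⁹ N⁻¹.
P = 0.0004704 / 9.659×10⁻⁹ = 48700 N = 48.7 kN.
σ_{aluminium} = P/A₂ = 48700/2050 = 23.76 MPa, tensile.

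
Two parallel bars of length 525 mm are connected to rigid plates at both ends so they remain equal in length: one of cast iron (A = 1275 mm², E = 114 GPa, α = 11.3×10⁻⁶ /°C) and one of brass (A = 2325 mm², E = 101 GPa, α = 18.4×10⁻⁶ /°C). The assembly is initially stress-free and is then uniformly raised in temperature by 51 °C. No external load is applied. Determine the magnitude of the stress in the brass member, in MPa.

Both members must finish at the same length. With the larger α, the brass tends to over-expand; the plates restrain it, putting the brass in compression and the cast iron in tension. With no external load the two internal forces are equal and opposite, magnitude P.
Compatibility of the two members (thermal + elastic change equal): (α₁ − α₂)ΔT = P·[1/(A₁E₁) + 1/(A₂E₂)].
|α₁ − α₂|·ΔT = 7.1×10⁻⁶ × 51 = 0.0003621.
1/(A₁E₁) + 1/(A₂E₂) = 1/(1275×114×10³) + 1/(2325×101×10³) = 1.114×10⁻⁸ N⁻¹.
P = 0.0003621 / 1.114×10⁻⁸ = 32510 N = 32.51 kN.
σ_{brass} = P/A₂ = 32510/2325 = 13.98 MPa, compressive.

σ ≈ 14 MPa (compressive)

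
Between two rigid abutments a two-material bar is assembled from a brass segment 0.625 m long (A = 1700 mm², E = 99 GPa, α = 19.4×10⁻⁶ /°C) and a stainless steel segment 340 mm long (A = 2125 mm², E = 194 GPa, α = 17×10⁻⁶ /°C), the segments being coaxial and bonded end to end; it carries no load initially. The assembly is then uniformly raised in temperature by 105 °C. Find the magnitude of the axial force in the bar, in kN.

With the walls removed the bar would change length by δ_free = Σ αᵢΔT Lᵢ = 19.4×10⁻⁶×105×625 + 17×10⁻⁶×105×340 = 1.88 mm.
Since the ends are fixed, an axial force P builds up, equal in every segment, with P · Σ Lᵢ/(AᵢEᵢ) = δ_free.
The series flexibility is Σ Lᵢ/(AᵢEᵢ) = 625/(1700×99×10³) + 340/(2125×194×10³) = 4.538×10⁻⁶ mm/N.
P = 1.88 / 4.538×10⁻⁶ = 414300 N = 414.3 kN, compressive.

P ≈ 414 kN (compressive)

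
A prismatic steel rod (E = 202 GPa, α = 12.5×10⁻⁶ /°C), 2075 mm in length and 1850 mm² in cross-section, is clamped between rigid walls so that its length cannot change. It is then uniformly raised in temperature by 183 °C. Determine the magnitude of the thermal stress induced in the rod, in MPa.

The supports are rigid, so the total axial strain is zero. The restrained thermal strain is ε = αΔT = 12.5×10⁻⁶ × 183 = 2287.5×10⁻⁶.
Hence σ = E·αΔT = 202×10³ × 2287.5×10⁻⁶ = 462.1 MPa, compressive.

σ ≈ 462 MPa (compressive)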